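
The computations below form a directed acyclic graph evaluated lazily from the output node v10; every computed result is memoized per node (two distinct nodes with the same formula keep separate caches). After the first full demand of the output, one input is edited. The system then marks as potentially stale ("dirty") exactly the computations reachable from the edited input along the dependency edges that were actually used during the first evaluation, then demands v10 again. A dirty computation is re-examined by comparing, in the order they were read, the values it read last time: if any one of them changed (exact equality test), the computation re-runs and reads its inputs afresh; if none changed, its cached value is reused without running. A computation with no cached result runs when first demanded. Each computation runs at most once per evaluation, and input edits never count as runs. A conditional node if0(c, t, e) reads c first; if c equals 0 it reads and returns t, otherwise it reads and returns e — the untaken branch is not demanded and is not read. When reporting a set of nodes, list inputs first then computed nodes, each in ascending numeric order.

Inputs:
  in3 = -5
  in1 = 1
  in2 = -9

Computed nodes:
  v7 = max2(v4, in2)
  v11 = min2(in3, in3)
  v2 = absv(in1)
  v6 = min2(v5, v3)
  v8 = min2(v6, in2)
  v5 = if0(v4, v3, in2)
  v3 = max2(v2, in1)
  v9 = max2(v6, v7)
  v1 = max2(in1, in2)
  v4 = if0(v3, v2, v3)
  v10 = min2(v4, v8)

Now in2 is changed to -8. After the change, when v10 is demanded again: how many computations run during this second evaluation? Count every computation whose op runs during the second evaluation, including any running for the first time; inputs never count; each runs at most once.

First demand of the output computes:
  v2 = absv(1) = 1
  v3 = max2(1, 1) = 1
  v4 = if0(v3=1 -> else branch v3) = 1
  v5 = if0(v4=1 -> else branch in2) = -9
  v6 = min2(-9, 1) = -9
  v8 = min2(-9, -9) = -9
  v10 = min2(1, -9) = -9

After the edit, cleaning proceeds:
  v5: a read changed (in2 -9->-8) — executes, giving -8.
  v6: a read changed (v5 -9->-8) — executes, giving -8.
  v8: a read changed (v6 -9->-8; in2 -9->-8) — executes, giving -8.
  v10: a read changed (v8 -9->-8) — executes, giving -8.

4 computations run: v5, v6, v8, v10.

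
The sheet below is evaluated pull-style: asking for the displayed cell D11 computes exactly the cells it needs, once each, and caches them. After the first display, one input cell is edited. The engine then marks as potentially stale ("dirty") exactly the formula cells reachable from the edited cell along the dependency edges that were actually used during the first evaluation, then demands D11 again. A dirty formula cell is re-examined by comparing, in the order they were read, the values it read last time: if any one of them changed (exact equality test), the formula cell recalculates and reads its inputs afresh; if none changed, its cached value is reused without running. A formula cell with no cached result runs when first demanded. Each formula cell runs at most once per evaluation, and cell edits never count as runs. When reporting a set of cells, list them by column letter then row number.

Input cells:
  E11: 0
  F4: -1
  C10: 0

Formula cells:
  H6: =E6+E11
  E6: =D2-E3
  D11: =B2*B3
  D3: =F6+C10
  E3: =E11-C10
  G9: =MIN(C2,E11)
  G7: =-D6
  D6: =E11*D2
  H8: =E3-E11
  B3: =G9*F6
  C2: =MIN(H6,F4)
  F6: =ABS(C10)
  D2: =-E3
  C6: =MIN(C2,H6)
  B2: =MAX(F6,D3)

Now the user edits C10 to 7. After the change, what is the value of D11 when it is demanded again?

First demand of the output computes:
  E3 = 0 - 0 = 0
  D2 = -(0) = 0
  E6 = 0 - 0 = 0
  F6 = ABS(0) = 0
  D3 = 0 + 0 = 0
  B2 = MAX(0, 0) = 0
  H6 = 0 + 0 = 0
  C2 = MIN(0, -1) = -1
  G9 = MIN(-1, 0) = -1
  B3 = -1 * 0 = 0
  D11 = 0 * 0 = 0

After the edit, cleaning proceeds:
  E3: a read changed (C10 0->7) — executes, giving -7.
  D2: a read changed (E3 0->-7) — executes, giving 7.
  E6: a read changed (D2 0->7; E3 0->-7) — executes, giving 14.
  F6: a read changed (C10 0->7) — executes, giving 7.
  D3: a read changed (F6 0->7; C10 0->7) — executes, giving 14.
  B2: a read changed (F6 0->7; D3 0->14) — executes, giving 14.
  H6: a read changed (E6 0->14) — executes, giving 14.
  C2: a read changed (H6 0->14) — executes, giving -1 — identical to its old value.
  G9: dirty, but its reads are unchanged (C2 unchanged, E11 unchanged); cached -1 stands.
  B3: a read changed (F6 0->7) — executes, giving -7.
  D11: a read changed (B2 0->14; B3 0->-7) — executes, giving -98.

Note where the cutoff bites: G9 is checked, finds nothing changed, and keeps its cache.

Demanding D11 again yields -98.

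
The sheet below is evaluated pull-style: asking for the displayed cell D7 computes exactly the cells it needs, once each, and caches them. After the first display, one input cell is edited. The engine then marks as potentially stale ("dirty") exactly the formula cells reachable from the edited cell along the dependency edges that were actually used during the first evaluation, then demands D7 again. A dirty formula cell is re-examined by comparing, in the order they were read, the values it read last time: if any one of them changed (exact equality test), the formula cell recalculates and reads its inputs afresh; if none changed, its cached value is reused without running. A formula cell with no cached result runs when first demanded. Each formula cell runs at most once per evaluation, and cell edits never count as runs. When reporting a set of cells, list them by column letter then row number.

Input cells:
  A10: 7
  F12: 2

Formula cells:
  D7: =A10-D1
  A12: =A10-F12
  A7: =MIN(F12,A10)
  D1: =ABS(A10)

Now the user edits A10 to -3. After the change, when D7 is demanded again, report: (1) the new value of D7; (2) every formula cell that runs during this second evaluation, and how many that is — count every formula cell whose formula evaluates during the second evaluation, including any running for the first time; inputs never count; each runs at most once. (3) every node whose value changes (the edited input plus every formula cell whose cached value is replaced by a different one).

First demand of the output computes:
  D1 = ABS(7) = 7
  D7 = 7 - 7 = 0

After the edit, cleaning proceeds:
  D1: a read changed (A10 7->-3) — executes, giving 3.
  D7: a read changed (A10 7->-3; D1 7->3) — executes, giving -6.

Demanding D7 again yields -6.
2 formula cells run: D1, D7.
The nodes whose values change: A10, D1, D7.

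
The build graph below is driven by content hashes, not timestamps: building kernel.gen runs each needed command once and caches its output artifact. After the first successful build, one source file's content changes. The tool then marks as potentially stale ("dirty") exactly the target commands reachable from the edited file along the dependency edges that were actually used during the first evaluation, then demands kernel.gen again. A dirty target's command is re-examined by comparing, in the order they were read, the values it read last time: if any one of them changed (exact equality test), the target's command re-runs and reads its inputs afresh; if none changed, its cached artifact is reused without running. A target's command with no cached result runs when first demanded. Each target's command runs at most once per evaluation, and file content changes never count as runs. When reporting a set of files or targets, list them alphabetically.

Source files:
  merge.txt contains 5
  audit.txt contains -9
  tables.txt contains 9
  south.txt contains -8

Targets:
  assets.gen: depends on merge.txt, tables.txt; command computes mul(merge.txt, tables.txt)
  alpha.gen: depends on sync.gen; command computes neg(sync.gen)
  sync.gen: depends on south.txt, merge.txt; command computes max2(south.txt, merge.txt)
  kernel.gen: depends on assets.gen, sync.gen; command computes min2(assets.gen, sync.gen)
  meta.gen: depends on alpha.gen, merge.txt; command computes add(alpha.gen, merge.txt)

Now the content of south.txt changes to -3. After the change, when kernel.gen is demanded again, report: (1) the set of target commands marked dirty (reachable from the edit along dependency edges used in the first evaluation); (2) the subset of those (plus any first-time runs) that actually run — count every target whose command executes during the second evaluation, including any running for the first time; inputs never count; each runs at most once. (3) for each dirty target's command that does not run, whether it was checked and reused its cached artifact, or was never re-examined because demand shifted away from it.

Initial pass — values computed on the first demand:
  assets.gen = mul(5, 9) = 45
  sync.gen = max2(-8, 5) = 5
  kernel.gen = min2(45, 5) = 5

Second demand — change propagation:
  sync.gen: re-runs because south.txt -8->-3; new result 5 (unchanged).
  kernel.gen: re-examined; everything it read last time is the same (assets.gen unchanged, sync.gen unchanged) — cache 5 kept, no run.

The important point: sync.gen recomputes to an identical value, and the output ends up unchanged.

Dirty set: kernel.gen, sync.gen.
Run set: sync.gen (1 run).
Re-examined without running (cache reused): kernel.gen.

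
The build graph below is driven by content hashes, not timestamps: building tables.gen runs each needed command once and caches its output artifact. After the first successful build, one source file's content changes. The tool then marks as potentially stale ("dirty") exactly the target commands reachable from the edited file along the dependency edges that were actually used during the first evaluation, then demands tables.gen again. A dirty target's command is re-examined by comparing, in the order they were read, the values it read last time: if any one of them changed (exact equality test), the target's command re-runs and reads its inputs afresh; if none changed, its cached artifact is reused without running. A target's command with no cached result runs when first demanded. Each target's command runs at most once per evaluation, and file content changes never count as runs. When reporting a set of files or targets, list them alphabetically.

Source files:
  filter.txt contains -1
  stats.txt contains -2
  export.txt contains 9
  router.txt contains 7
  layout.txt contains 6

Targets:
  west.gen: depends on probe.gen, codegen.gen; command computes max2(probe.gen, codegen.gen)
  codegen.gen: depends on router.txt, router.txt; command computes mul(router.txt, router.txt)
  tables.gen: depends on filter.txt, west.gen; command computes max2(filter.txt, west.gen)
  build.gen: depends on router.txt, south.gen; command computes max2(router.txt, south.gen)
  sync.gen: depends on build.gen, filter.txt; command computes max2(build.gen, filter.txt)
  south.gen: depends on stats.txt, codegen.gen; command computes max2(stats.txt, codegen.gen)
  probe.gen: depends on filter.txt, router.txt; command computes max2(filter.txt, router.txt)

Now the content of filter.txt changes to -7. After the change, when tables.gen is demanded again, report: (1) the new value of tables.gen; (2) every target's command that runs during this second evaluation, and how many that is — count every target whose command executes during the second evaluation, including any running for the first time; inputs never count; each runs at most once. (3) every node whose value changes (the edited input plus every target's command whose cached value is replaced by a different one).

Initial pass — values computed on the first demand:
  codegen.gen = mul(7, 7) = 49
  probe.gen = max2(-1, 7) = 7
  west.gen = max2(7, 49) = 49
  tables.gen = max2(-1, 49) = 49

Second demand — change propagation:
  probe.gen: re-runs because filter.txt -1->-7; new result 7 (unchanged).
  west.gen: re-examined; everything it read last time is the same (probe.gen unchanged, codegen.gen unchanged) — cache 49 kept, no run.
  tables.gen: re-runs because filter.txt -1->-7; new result 49 (unchanged).

The important point: at west.gen every value read last time is unchanged, so the dirty flag clears without a run.

tables.gen now evaluates to 49.
Run set: probe.gen, tables.gen (2 run).
Changed values: filter.txt.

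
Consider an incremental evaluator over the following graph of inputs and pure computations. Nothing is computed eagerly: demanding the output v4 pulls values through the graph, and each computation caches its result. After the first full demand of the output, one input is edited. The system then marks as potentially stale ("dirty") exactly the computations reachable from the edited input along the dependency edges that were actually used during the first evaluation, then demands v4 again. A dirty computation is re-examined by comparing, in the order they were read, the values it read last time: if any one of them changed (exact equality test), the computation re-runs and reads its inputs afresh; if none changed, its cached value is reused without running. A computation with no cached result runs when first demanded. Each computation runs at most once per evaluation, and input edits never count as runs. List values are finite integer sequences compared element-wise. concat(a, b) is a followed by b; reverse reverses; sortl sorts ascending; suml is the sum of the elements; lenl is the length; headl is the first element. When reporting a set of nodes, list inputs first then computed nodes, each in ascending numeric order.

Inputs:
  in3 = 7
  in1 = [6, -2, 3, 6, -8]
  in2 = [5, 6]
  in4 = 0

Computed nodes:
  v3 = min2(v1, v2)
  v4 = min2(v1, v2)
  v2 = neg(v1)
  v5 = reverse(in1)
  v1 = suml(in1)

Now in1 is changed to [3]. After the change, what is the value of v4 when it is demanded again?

Initial pass — values computed on the first demand:
  v1 = suml([6, -2, 3, 6, -8]) = 5
  v2 = neg(5) = -5
  v4 = min2(5, -5) = -5

Second demand — change propagation:
  v1: re-runs because in1 [6, -2, 3, 6, -8]->[3]; new result 3.
  v2: re-runs because v1 5->3; new result -3.
  v4: re-runs because v1 5->3; v2 -5->-3; new result -3.

v4 now evaluates to -3.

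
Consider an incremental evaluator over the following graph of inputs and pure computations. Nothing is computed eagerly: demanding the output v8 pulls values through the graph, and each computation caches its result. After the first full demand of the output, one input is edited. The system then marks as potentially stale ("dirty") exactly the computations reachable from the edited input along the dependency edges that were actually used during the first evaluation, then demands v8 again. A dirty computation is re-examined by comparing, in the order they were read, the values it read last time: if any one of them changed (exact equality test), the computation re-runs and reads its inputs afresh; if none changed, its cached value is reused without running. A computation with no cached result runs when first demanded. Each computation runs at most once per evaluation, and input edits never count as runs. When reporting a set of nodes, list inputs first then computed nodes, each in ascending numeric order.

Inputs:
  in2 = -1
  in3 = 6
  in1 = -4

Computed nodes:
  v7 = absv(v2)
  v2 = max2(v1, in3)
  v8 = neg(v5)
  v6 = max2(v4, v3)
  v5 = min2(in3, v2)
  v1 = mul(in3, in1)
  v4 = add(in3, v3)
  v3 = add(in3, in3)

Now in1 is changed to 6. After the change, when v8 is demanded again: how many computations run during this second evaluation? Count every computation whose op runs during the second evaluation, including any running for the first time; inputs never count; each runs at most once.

Initial pass — values computed on the first demand:
  v1 = mul(6, -4) = -24
  v2 = max2(-24, 6) = 6
  v5 = min2(6, 6) = 6
  v8 = neg(6) = -6

Second demand — change propagation:
  v1: re-runs because in1 -4->6; new result 36.
  v2: re-runs because v1 -24->36; new result 36.
  v5: re-runs because v2 6->36; new result 6 (unchanged).
  v8: re-examined; everything it read last time is the same (v5 unchanged) — cache -6 kept, no run.

The important point: v5 recomputes to an identical value, and the output ends up unchanged.

Run set: v1, v2, v5 (3 run).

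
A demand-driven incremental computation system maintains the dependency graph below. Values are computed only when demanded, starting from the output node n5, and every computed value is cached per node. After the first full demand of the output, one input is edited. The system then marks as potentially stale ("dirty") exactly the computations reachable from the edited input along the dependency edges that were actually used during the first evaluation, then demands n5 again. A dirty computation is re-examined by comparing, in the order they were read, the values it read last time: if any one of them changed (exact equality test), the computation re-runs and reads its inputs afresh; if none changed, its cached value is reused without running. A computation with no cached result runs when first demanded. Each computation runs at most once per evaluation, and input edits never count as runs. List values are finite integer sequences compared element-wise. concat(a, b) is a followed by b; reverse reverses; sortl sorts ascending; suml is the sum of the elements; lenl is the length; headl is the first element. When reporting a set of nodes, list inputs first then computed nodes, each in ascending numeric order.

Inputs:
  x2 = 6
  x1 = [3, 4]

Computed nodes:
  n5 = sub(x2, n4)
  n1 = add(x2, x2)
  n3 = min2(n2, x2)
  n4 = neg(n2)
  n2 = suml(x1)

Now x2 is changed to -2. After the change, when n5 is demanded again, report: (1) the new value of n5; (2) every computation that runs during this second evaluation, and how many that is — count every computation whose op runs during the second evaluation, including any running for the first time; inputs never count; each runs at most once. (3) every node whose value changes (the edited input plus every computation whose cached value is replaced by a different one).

New value of n5: 5.
Computations that run: n5 — 1 in total.
Values that change: x2, n5.

First evaluation (everything demanded from the output):
  n2 = suml([3, 4]) = 7
  n4 = neg(7) = -7
  n5 = sub(6, -7) = 13

Propagation after the edit:
  n5: runs — x2 6->-2; result 5.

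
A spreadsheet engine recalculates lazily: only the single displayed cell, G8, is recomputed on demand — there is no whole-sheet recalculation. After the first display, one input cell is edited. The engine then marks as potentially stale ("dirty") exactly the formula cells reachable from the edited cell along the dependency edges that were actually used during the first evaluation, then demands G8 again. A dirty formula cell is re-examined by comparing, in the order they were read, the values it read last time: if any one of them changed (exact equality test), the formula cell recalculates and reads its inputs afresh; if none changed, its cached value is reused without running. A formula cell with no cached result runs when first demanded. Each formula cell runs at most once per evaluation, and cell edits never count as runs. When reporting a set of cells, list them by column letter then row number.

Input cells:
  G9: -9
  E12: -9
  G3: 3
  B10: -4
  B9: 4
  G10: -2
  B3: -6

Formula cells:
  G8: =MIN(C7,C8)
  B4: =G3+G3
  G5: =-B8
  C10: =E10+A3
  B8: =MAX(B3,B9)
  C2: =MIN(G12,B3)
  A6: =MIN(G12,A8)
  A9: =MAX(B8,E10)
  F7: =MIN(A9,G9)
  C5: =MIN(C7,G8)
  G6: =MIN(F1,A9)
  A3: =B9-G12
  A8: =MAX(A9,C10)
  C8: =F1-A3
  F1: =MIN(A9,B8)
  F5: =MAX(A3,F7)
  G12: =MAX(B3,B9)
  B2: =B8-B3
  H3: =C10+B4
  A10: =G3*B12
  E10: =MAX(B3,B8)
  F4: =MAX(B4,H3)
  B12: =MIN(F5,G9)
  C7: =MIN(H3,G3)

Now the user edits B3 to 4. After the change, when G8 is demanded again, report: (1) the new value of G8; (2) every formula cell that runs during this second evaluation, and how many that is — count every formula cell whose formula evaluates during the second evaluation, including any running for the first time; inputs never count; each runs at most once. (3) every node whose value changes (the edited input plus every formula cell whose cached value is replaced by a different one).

First evaluation (everything demanded from the output):
  B4 = 3 + 3 = 6
  B8 = MAX(-6, 4) = 4
  E10 = MAX(-6, 4) = 4
  A9 = MAX(4, 4) = 4
  F1 = MIN(4, 4) = 4
  G12 = MAX(-6, 4) = 4
  A3 = 4 - 4 = 0
  C8 = 4 - 0 = 4
  C10 = 4 + 0 = 4
  H3 = 4 + 6 = 10
  C7 = MIN(10, 3) = 3
  G8 = MIN(3, 4) = 3

Propagation after the edit:
  B8: runs — B3 -6->4; result 4 (same value as before).
  E10: runs — B3 -6->4; result 4 (same value as before).
  A9: checked — values it read are unchanged (B8 unchanged, E10 unchanged); reused cached 4 without running.
  F1: checked — values it read are unchanged (A9 unchanged, B8 unchanged); reused cached 4 without running.
  G12: runs — B3 -6->4; result 4 (same value as before).
  A3: checked — values it read are unchanged (B9 unchanged, G12 unchanged); reused cached 0 without running.
  C8: checked — values it read are unchanged (F1 unchanged, A3 unchanged); reused cached 4 without running.
  C10: checked — values it read are unchanged (E10 unchanged, A3 unchanged); reused cached 4 without running.
  H3: checked — values it read are unchanged (C10 unchanged, B4 unchanged); reused cached 10 without running.
  C7: checked — values it read are unchanged (H3 unchanged, G3 unchanged); reused cached 3 without running.
  G8: checked — values it read are unchanged (C7 unchanged, C8 unchanged); reused cached 3 without running.

Key observation: the cutoff stops propagation at A3 — its inputs' values are unchanged, so it reuses its cache.

New value of G8: 3.
Formula cells that run: B8, E10, G12 — 3 in total.
Values that change: B3.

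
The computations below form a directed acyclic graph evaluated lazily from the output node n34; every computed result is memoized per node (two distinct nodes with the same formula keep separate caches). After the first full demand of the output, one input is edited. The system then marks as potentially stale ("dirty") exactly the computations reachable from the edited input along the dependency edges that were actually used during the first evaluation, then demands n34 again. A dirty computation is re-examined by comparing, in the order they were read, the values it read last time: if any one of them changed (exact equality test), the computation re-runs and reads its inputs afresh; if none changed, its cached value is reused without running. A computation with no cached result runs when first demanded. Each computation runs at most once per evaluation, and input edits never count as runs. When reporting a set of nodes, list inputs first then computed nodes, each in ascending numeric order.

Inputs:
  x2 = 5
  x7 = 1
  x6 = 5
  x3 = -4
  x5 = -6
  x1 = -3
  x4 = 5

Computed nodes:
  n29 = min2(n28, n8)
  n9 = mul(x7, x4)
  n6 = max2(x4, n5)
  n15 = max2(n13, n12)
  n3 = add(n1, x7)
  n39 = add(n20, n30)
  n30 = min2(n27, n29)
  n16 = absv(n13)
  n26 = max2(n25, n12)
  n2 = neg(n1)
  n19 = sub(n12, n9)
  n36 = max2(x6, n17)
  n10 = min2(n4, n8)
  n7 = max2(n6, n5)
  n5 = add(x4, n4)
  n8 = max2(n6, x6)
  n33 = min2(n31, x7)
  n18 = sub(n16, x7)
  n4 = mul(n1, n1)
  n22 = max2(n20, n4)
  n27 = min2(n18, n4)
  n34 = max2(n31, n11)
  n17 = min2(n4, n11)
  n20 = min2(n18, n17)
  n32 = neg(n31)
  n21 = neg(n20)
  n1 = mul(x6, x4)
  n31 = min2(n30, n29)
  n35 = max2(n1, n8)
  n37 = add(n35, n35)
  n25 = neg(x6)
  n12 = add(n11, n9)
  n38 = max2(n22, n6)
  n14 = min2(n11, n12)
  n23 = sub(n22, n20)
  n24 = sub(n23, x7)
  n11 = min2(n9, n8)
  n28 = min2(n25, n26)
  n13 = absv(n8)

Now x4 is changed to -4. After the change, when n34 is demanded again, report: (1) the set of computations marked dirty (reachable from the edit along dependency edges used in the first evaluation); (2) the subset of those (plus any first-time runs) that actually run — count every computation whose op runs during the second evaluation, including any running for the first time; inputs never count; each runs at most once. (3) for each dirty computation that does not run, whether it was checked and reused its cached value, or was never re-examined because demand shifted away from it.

The edit dirties: n1, n4, n5, n6, n8, n9, n11, n12, n13, n16, n18, n26, n27, n28, n29, n30, n31, n34.
17 computations run: n1, n4, n5, n6, n8, n9, n11, n12, n13, n16, n18, n26, n27, n28, n29, n30, n34.
Cache hits after checking: n31.
Note where the cutoff bites: n31 is checked, finds nothing changed, and keeps its cache.

First demand of the output computes:
  n1 = mul(5, 5) = 25
  n4 = mul(25, 25) = 625
  n5 = add(5, 625) = 630
  n6 = max2(5, 630) = 630
  n8 = max2(630, 5) = 630
  n9 = mul(1, 5) = 5
  n11 = min2(5, 630) = 5
  n12 = add(5, 5) = 10
  n13 = absv(630) = 630
  n16 = absv(630) = 630
  n18 = sub(630, 1) = 629
  n25 = neg(5) = -5
  n26 = max2(-5, 10) = 10
  n27 = min2(629, 625) = 625
  n28 = min2(-5, 10) = -5
  n29 = min2(-5, 630) = -5
  n30 = min2(625, -5) = -5
  n31 = min2(-5, -5) = -5
  n34 = max2(-5, 5) = 5

After the edit, cleaning proceeds:
  n1: a read changed (x4 5->-4) — executes, giving -20.
  n4: a read changed (n1 25->-20; n1 25->-20) — executes, giving 400.
  n5: a read changed (x4 5->-4; n4 625->400) — executes, giving 396.
  n6: a read changed (x4 5->-4; n5 630->396) — executes, giving 396.
  n8: a read changed (n6 630->396) — executes, giving 396.
  n9: a read changed (x4 5->-4) — executes, giving -4.
  n11: a read changed (n9 5->-4; n8 630->396) — executes, giving -4.
  n12: a read changed (n11 5->-4; n9 5->-4) — executes, giving -8.
  n13: a read changed (n8 630->396) — executes, giving 396.
  n16: a read changed (n13 630->396) — executes, giving 396.
  n18: a read changed (n16 630->396) — executes, giving 395.
  n26: a read changed (n12 10->-8) — executes, giving -5.
  n27: a read changed (n18 629->395; n4 625->400) — executes, giving 395.
  n28: a read changed (n26 10->-5) — executes, giving -5 — identical to its old value.
  n29: a read changed (n8 630->396) — executes, giving -5 — identical to its old value.
  n30: a read changed (n27 625->395) — executes, giving -5 — identical to its old value.
  n31: dirty, but its reads are unchanged (n30 unchanged, n29 unchanged); cached -5 stands.
  n34: a read changed (n11 5->-4) — executes, giving -4.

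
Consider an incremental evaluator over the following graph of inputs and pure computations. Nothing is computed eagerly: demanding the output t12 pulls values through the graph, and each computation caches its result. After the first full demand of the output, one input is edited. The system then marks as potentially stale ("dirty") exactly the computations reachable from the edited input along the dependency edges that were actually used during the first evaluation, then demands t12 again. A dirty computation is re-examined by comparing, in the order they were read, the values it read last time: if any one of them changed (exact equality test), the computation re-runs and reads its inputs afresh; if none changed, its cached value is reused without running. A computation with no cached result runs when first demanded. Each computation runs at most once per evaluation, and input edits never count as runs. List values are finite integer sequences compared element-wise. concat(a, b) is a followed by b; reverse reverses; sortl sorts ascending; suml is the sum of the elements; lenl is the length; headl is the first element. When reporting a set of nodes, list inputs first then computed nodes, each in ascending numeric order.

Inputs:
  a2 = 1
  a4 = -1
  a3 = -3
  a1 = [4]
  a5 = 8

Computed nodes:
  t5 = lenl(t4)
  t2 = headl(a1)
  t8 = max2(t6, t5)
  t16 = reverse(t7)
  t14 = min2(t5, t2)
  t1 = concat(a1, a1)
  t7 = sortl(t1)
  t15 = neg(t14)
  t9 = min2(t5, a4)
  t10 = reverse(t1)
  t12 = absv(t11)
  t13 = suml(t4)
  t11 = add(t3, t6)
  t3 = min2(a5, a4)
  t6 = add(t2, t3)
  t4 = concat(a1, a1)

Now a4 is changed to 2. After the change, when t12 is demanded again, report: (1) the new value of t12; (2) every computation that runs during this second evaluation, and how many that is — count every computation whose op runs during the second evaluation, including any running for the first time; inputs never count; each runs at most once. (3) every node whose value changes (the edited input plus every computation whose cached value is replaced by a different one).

t12 now evaluates to 8.
Run set: t3, t6, t11, t12 (4 run).
Changed values: a4, t3, t6, t11, t12.

Initial pass — values computed on the first demand:
  t2 = headl([4]) = 4
  t3 = min2(8, -1) = -1
  t6 = add(4, -1) = 3
  t11 = add(-1, 3) = 2
  t12 = absv(2) = 2

Second demand — change propagation:
  t3: re-runs because a4 -1->2; new result 2.
  t6: re-runs because t3 -1->2; new result 6.
  t11: re-runs because t3 -1->2; t6 3->6; new result 8.
  t12: re-runs because t11 2->8; new result 8.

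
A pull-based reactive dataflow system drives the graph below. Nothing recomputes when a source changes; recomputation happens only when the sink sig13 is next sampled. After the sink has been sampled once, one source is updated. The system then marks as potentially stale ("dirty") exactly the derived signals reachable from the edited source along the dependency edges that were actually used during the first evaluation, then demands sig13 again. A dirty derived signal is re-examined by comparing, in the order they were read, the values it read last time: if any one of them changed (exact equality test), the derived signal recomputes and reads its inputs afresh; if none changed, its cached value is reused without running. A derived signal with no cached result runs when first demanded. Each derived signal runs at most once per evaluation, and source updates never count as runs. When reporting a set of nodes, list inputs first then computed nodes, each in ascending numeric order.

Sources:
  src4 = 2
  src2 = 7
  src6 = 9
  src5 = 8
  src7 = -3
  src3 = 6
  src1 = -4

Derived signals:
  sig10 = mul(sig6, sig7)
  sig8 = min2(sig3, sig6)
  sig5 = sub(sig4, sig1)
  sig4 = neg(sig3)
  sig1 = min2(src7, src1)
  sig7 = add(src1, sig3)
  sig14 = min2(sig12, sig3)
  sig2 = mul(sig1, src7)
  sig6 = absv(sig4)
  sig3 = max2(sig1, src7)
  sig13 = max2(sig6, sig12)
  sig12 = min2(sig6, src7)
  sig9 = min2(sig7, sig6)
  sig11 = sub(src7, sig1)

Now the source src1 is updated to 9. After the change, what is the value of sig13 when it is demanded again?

New value of sig13: 3.
Key observation: the change is absorbed at sig3 — it re-runs but produces the same value, and the output's value is unchanged.

First evaluation (everything demanded from the output):
  sig1 = min2(-3, -4) = -4
  sig3 = max2(-4, -3) = -3
  sig4 = neg(-3) = 3
  sig6 = absv(3) = 3
  sig12 = min2(3, -3) = -3
  sig13 = max2(3, -3) = 3

Propagation after the edit:
  sig1: runs — src1 -4->9; result -3.
  sig3: runs — sig1 -4->-3; result -3 (same value as before).
  sig4: checked — values it read are unchanged (sig3 unchanged); reused cached 3 without running.
  sig6: checked — values it read are unchanged (sig4 unchanged); reused cached 3 without running.
  sig12: checked — values it read are unchanged (sig6 unchanged, src7 unchanged); reused cached -3 without running.
  sig13: checked — values it read are unchanged (sig6 unchanged, sig12 unchanged); reused cached 3 without running.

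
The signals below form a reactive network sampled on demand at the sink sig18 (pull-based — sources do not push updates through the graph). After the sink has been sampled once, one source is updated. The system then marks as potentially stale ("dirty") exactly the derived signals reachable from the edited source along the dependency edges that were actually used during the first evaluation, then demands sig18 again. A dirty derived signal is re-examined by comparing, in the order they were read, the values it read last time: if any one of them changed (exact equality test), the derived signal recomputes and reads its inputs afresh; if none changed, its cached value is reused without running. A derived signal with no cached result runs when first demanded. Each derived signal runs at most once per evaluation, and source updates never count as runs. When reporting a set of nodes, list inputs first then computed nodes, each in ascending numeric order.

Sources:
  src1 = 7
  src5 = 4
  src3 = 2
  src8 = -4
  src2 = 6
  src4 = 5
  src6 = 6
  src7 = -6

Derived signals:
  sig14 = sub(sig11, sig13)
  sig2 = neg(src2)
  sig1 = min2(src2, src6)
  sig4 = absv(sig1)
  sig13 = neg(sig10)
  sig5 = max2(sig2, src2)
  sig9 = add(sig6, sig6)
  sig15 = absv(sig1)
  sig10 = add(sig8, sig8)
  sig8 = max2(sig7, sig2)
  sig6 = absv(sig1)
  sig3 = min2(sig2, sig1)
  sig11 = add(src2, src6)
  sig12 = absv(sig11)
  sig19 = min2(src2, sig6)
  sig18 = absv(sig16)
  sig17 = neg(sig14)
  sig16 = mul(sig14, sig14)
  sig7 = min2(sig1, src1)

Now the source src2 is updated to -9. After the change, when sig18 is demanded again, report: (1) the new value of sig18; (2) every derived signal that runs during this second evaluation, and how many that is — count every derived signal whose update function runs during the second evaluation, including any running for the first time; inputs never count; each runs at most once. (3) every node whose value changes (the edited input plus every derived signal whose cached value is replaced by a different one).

sig18 now evaluates to 225.
Run set: sig1, sig2, sig7, sig8, sig10, sig11, sig13, sig14, sig16, sig18 (10 run).
Changed values: src2, sig1, sig2, sig7, sig8, sig10, sig11, sig13, sig14, sig16, sig18.

Initial pass — values computed on the first demand:
  sig1 = min2(6, 6) = 6
  sig2 = neg(6) = -6
  sig7 = min2(6, 7) = 6
  sig8 = max2(6, -6) = 6
  sig10 = add(6, 6) = 12
  sig11 = add(6, 6) = 12
  sig13 = neg(12) = -12
  sig14 = sub(12, -12) = 24
  sig16 = mul(24, 24) = 576
  sig18 = absv(576) = 576

Second demand — change propagation:
  sig1: re-runs because src2 6->-9; new result -9.
  sig2: re-runs because src2 6->-9; new result 9.
  sig7: re-runs because sig1 6->-9; new result -9.
  sig8: re-runs because sig7 6->-9; sig2 -6->9; new result 9.
  sig10: re-runs because sig8 6->9; sig8 6->9; new result 18.
  sig11: re-runs because src2 6->-9; new result -3.
  sig13: re-runs because sig10 12->18; new result -18.
  sig14: re-runs because sig11 12->-3; sig13 -12->-18; new result 15.
  sig16: re-runs because sig14 24->15; sig14 24->15; new result 225.
  sig18: re-runs because sig16 576->225; new result 225.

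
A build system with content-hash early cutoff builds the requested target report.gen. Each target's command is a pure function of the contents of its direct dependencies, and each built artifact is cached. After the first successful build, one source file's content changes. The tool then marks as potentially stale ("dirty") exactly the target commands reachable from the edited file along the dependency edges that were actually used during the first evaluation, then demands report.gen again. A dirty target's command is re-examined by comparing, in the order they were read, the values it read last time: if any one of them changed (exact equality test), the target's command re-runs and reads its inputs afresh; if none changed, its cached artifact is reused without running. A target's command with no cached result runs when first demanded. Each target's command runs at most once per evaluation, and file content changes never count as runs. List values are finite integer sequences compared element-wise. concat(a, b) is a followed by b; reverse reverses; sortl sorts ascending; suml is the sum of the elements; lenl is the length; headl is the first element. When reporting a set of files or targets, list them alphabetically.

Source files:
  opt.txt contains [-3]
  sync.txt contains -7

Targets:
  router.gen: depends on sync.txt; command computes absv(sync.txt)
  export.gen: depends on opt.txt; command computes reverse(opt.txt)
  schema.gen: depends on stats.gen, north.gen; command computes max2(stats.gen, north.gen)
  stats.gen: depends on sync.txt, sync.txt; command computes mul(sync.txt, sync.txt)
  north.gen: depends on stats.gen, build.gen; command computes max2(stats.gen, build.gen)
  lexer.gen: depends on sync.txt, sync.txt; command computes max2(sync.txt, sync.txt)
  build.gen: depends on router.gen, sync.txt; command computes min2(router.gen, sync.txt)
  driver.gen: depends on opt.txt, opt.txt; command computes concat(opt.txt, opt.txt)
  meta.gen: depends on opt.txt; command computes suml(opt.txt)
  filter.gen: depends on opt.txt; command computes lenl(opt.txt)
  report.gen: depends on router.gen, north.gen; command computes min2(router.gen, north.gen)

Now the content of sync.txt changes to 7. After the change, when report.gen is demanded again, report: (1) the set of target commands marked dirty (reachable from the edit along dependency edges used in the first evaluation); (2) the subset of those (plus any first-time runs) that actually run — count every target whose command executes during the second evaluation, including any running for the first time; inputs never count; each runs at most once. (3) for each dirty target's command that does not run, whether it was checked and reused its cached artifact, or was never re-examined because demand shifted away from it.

Marked dirty: build.gen, north.gen, report.gen, router.gen, stats.gen.
Target commands that run: build.gen, north.gen, router.gen, stats.gen — 4 in total.
Checked but reused from cache: report.gen.
Key observation: the cutoff stops propagation at report.gen — its inputs' values are unchanged, so it reuses its cache.

First evaluation (everything demanded from the output):
  router.gen = absv(-7) = 7
  build.gen = min2(7, -7) = -7
  stats.gen = mul(-7, -7) = 49
  north.gen = max2(49, -7) = 49
  report.gen = min2(7, 49) = 7

Propagation after the edit:
  router.gen: runs — sync.txt -7->7; result 7 (same value as before).
  build.gen: runs — sync.txt -7->7; result 7.
  stats.gen: runs — sync.txt -7->7; sync.txt -7->7; result 49 (same value as before).
  north.gen: runs — build.gen -7->7; result 49 (same value as before).
  report.gen: checked — values it read are unchanged (router.gen unchanged, north.gen unchanged); reused cached 7 without running.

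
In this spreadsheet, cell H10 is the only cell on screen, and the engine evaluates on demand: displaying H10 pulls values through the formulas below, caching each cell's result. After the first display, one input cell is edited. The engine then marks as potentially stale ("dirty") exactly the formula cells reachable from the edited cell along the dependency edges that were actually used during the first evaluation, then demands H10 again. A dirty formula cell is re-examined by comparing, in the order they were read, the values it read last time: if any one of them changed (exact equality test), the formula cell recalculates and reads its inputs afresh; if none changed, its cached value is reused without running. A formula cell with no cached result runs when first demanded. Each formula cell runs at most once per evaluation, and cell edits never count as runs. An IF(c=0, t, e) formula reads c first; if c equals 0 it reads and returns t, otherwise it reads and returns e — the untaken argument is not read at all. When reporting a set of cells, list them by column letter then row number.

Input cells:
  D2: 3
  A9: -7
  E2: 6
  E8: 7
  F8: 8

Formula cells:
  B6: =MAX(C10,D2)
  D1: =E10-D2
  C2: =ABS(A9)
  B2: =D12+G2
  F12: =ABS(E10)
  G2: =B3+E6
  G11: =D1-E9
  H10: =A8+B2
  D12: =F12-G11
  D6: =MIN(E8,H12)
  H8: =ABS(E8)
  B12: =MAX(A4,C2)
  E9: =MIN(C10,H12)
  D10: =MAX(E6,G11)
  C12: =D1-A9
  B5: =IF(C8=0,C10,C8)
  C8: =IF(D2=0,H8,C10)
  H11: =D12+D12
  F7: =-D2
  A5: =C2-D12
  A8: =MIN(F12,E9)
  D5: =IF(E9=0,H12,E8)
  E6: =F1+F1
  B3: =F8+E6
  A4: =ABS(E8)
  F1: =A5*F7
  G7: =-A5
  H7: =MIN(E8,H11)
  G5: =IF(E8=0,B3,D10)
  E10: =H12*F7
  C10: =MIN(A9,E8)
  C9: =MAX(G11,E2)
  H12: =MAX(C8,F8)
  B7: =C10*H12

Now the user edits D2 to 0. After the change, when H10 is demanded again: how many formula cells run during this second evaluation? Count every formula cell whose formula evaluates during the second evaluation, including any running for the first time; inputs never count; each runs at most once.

Run set: A5, A8, B2, B3, C8, D1, D12, E6, E10, F1, F7, F12, G2, G11, H8, H10, H12 (17 run).
The important point: the flipped condition pulls in fresh nodes; H8 runs for the first time.

Initial pass — values computed on the first demand:
  C2 = ABS(-7) = 7
  C10 = MIN(-7, 7) = -7
  C8 = IF(D2=0: D2=3 -> else branch C10) = -7
  F7 = -(3) = -3
  H12 = MAX(-7, 8) = 8
  E9 = MIN(-7, 8) = -7
  E10 = 8 * -3 = -24
  D1 = -24 - 3 = -27
  F12 = ABS(-24) = 24
  A8 = MIN(24, -7) = -7
  G11 = -27 - -7 = -20
  D12 = 24 - -20 = 44
  A5 = 7 - 44 = -37
  F1 = -37 * -3 = 111
  E6 = 111 + 111 = 222
  B3 = 8 + 222 = 230
  G2 = 230 + 222 = 452
  B2 = 44 + 452 = 496
  H10 = -7 + 496 = 489

Second demand — change propagation:
  F7: re-runs because D2 3->0; new result 0.
  H8: newly demanded (no cache) — executes and yields 7.
  C8: re-runs because D2 3->0; new result 7.
  H12: re-runs because C8 -7->7; new result 8 (unchanged).
  E9: re-examined; everything it read last time is the same (C10 unchanged, H12 unchanged) — cache -7 kept, no run.
  E10: re-runs because F7 -3->0; new result 0.
  D1: re-runs because E10 -24->0; D2 3->0; new result 0.
  F12: re-runs because E10 -24->0; new result 0.
  A8: re-runs because F12 24->0; new result -7 (unchanged).
  G11: re-runs because D1 -27->0; new result 7.
  D12: re-runs because F12 24->0; G11 -20->7; new result -7.
  A5: re-runs because D12 44->-7; new result 14.
  F1: re-runs because A5 -37->14; F7 -3->0; new result 0.
  E6: re-runs because F1 111->0; F1 111->0; new result 0.
  B3: re-runs because E6 222->0; new result 8.
  G2: re-runs because B3 230->8; E6 222->0; new result 8.
  B2: re-runs because D12 44->-7; G2 452->8; new result 1.
  H10: re-runs because B2 496->1; new result -6.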